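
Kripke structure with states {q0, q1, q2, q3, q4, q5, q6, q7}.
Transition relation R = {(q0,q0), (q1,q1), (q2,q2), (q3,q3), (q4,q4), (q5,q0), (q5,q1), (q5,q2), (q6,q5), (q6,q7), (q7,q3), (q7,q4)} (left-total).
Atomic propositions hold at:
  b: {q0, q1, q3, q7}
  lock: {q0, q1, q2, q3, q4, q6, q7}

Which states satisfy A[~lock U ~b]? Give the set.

Sat(~lock) = {q5}
Sat(~b) = {q2, q4, q5, q6}
A[~lock U ~b]: least fixpoint, start Z0 = Sat(~b) = {q2, q4, q5, q6}, add states in Sat(~lock) with every successor in Z. Already a fixed point.
Sat(A[~lock U ~b]) = {q2, q4, q5, q6}

{q2, q4, q5, q6}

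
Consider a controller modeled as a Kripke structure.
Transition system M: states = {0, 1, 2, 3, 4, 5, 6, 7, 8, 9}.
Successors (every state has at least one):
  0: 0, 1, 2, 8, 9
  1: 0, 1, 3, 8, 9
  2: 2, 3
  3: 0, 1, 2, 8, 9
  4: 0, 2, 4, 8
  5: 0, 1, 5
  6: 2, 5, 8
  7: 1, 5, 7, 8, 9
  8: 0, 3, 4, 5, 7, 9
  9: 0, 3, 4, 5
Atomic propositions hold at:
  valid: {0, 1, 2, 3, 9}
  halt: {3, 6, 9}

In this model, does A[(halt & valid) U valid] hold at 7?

No

Sat(halt & valid) = {3, 9}
A[(halt & valid) U valid]: least fixpoint, start Z0 = Sat(valid) = {0, 1, 2, 3, 9}, add states in Sat(halt & valid) with every successor in Z. Already a fixed point.
Sat(A[(halt & valid) U valid]) = {0, 1, 2, 3, 9}
7 ∉ Sat(A[(halt & valid) U valid]) = {0, 1, 2, 3, 9}, so the formula does not hold at 7.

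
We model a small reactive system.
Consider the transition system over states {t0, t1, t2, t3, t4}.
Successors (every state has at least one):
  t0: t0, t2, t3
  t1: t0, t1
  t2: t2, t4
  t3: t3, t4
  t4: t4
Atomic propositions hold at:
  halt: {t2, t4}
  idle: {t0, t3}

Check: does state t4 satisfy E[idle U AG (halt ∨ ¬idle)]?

Yes

Sat(¬idle) = {t1, t2, t4}
Sat(halt ∨ ¬idle) = {t1, t2, t4}
AG (halt ∨ ¬idle): greatest fixpoint, start Z0 = {t1, t2, t4}, keep only states in Sat with every successor in Z. Z1 = {t2, t4}; fixed.
Sat(AG (halt ∨ ¬idle)) = {t2, t4}
E[idle U AG (halt ∨ ¬idle)]: least fixpoint, start Z0 = Sat(AG (halt ∨ ¬idle)) = {t2, t4}, add states in Sat(idle) with some successor in Z. Z1 = {t0, t2, t3, t4}; fixed.
Sat(E[idle U AG (halt ∨ ¬idle)]) = {t0, t2, t3, t4}
t4 ∈ Sat(E[idle U AG (halt ∨ ¬idle)]) = {t0, t2, t3, t4}, so the formula holds at t4.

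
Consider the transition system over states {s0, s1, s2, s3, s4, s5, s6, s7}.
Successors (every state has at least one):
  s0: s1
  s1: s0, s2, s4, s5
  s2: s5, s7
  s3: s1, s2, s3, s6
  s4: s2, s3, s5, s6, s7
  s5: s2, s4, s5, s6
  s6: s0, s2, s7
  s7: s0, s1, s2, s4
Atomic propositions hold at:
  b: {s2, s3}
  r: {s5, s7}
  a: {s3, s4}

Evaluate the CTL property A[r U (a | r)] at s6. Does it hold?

No

Sat(a | r) = {s3, s4, s5, s7}
A[r U (a | r)]: least fixpoint, start Z0 = Sat((a | r)) = {s3, s4, s5, s7}, add states in Sat(r) with every successor in Z. Already a fixed point.
Sat(A[r U (a | r)]) = {s3, s4, s5, s7}
s6 ∉ Sat(A[r U (a | r)]) = {s3, s4, s5, s7}, so the formula does not hold at s6.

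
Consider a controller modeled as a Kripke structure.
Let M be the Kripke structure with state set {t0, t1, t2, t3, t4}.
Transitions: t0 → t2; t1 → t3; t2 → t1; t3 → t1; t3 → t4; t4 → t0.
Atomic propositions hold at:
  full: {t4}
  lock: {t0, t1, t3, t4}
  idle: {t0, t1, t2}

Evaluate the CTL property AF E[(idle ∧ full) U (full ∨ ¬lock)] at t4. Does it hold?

Sat(idle ∧ full) = ∅
Sat(¬lock) = {t2}
Sat(full ∨ ¬lock) = {t2, t4}
E[(idle ∧ full) U (full ∨ ¬lock)]: least fixpoint, start Z0 = Sat((full ∨ ¬lock)) = {t2, t4}, add states in Sat(idle ∧ full) with some successor in Z. Already a fixed point.
Sat(E[(idle ∧ full) U (full ∨ ¬lock)]) = {t2, t4}
AF E[(idle ∧ full) U (full ∨ ¬lock)]: least fixpoint, start Z0 = {t2, t4}, add states with every successor in Z. Z1 = {t0, t2, t4}; fixed.
Sat(AF E[(idle ∧ full) U (full ∨ ¬lock)]) = {t0, t2, t4}
t4 ∈ Sat(AF E[(idle ∧ full) U (full ∨ ¬lock)]) = {t0, t2, t4}, so the formula holds at t4.

Yes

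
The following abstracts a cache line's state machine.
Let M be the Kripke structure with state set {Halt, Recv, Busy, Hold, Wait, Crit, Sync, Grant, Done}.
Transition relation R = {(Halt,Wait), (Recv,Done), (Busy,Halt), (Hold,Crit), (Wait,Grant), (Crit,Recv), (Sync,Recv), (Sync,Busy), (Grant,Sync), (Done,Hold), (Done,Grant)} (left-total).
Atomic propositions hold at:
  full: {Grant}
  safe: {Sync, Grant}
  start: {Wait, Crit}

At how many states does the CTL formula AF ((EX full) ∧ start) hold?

Sat(EX full) = {s : some successor in {Grant}} = {Wait, Done}
Sat((EX full) ∧ start) = {Wait}
AF ((EX full) ∧ start): least fixpoint, start Z0 = {Wait}, add states with every successor in Z. Z1 = {Halt, Wait}; Z2 = {Halt, Busy, Wait}; fixed.
Sat(AF ((EX full) ∧ start)) = {Halt, Busy, Wait}
|Sat(AF ((EX full) ∧ start))| = |{Halt, Busy, Wait}| = 3.

3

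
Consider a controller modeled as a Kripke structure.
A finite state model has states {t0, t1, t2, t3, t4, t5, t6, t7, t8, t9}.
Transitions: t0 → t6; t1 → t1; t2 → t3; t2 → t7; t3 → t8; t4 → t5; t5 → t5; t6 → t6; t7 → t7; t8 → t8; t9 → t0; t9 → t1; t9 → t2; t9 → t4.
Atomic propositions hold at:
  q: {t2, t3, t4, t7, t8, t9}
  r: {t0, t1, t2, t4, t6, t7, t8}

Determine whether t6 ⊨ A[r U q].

No

A[r U q]: least fixpoint, start Z0 = Sat(q) = {t2, t3, t4, t7, t8, t9}, add states in Sat(r) with every successor in Z. Already a fixed point.
Sat(A[r U q]) = {t2, t3, t4, t7, t8, t9}
t6 ∉ Sat(A[r U q]) = {t2, t3, t4, t7, t8, t9}, so the formula does not hold at t6.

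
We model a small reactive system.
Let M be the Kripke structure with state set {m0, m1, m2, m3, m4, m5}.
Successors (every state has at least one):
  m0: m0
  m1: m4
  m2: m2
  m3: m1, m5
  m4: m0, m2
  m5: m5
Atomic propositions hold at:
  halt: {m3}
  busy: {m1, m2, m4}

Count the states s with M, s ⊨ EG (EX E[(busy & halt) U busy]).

4

Sat(busy & halt) = ∅
E[(busy & halt) U busy]: least fixpoint, start Z0 = Sat(busy) = {m1, m2, m4}, add states in Sat(busy & halt) with some successor in Z. Already a fixed point.
Sat(E[(busy & halt) U busy]) = {m1, m2, m4}
Sat(EX E[(busy & halt) U busy]) = {s : some successor in {m1, m2, m4}} = {m1, m2, m3, m4}
EG (EX E[(busy & halt) U busy]): greatest fixpoint, start Z0 = {m1, m2, m3, m4}, keep only states in Sat with some successor in Z. Already a fixed point.
Sat(EG (EX E[(busy & halt) U busy])) = {m1, m2, m3, m4}
|Sat(EG (EX E[(busy & halt) U busy]))| = |{m1, m2, m3, m4}| = 4.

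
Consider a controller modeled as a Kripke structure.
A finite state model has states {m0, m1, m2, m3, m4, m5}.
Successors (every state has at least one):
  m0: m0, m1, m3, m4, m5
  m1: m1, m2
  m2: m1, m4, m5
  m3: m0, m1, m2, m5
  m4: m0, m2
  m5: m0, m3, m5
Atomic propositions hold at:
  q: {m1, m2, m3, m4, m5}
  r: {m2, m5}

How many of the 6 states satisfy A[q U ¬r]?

4

Sat(¬r) = {m0, m1, m3, m4}
A[q U ¬r]: least fixpoint, start Z0 = Sat(¬r) = {m0, m1, m3, m4}, add states in Sat(q) with every successor in Z. Already a fixed point.
Sat(A[q U ¬r]) = {m0, m1, m3, m4}
|Sat(A[q U ¬r])| = |{m0, m1, m3, m4}| = 4.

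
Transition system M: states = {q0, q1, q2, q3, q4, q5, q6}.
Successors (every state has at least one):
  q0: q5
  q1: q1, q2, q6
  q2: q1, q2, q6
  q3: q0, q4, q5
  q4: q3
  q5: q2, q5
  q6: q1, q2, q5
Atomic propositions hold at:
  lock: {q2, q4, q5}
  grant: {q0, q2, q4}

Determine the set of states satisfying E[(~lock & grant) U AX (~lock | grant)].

Sat(~lock) = {q0, q1, q3, q6}
Sat(~lock & grant) = {q0}
Sat(~lock | grant) = {q0, q1, q2, q3, q4, q6}
Sat(AX (~lock | grant)) = {s : every successor in {q0, q1, q2, q3, q4, q6}} = {q1, q2, q4}
E[(~lock & grant) U AX (~lock | grant)]: least fixpoint, start Z0 = Sat(AX (~lock | grant)) = {q1, q2, q4}, add states in Sat(~lock & grant) with some successor in Z. Already a fixed point.
Sat(E[(~lock & grant) U AX (~lock | grant)]) = {q1, q2, q4}

{q1, q2, q4}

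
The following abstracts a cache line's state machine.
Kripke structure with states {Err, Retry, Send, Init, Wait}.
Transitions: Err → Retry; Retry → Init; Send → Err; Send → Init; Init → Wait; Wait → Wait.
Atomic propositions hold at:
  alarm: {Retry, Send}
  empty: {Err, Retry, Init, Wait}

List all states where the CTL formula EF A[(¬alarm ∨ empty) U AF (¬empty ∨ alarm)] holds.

{Err, Retry, Send}

Sat(¬alarm) = {Err, Init, Wait}
Sat(¬alarm ∨ empty) = {Err, Retry, Init, Wait}
Sat(¬empty) = {Send}
Sat(¬empty ∨ alarm) = {Retry, Send}
AF (¬empty ∨ alarm): least fixpoint, start Z0 = {Retry, Send}, add states with every successor in Z. Z1 = {Err, Retry, Send}; fixed.
Sat(AF (¬empty ∨ alarm)) = {Err, Retry, Send}
A[(¬alarm ∨ empty) U AF (¬empty ∨ alarm)]: least fixpoint, start Z0 = Sat(AF (¬empty ∨ alarm)) = {Err, Retry, Send}, add states in Sat(¬alarm ∨ empty) with every successor in Z. Already a fixed point.
Sat(A[(¬alarm ∨ empty) U AF (¬empty ∨ alarm)]) = {Err, Retry, Send}
EF A[(¬alarm ∨ empty) U AF (¬empty ∨ alarm)]: least fixpoint, start Z0 = {Err, Retry, Send}, add states with some successor in Z. Already a fixed point.
Sat(EF A[(¬alarm ∨ empty) U AF (¬empty ∨ alarm)]) = {Err, Retry, Send}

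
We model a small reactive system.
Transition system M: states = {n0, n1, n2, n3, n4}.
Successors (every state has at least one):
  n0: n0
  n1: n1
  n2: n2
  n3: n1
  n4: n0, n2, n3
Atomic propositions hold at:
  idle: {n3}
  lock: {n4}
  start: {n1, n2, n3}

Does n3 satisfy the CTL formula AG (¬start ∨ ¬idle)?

Sat(¬start) = {n0, n4}
Sat(¬idle) = {n0, n1, n2, n4}
Sat(¬start ∨ ¬idle) = {n0, n1, n2, n4}
AG (¬start ∨ ¬idle): greatest fixpoint, start Z0 = {n0, n1, n2, n4}, keep only states in Sat with every successor in Z. Z1 = {n0, n1, n2}; fixed.
Sat(AG (¬start ∨ ¬idle)) = {n0, n1, n2}
n3 ∉ Sat(AG (¬start ∨ ¬idle)) = {n0, n1, n2}, so the formula does not hold at n3.

No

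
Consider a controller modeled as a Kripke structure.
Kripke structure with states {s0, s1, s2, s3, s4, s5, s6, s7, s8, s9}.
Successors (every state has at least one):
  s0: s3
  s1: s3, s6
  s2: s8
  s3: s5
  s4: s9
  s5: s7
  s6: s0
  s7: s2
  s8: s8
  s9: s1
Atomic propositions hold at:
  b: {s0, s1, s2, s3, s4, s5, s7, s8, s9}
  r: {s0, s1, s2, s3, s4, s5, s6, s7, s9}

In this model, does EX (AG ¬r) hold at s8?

Sat(¬r) = {s8}
AG ¬r: greatest fixpoint, start Z0 = {s8}, keep only states in Sat with every successor in Z. Already a fixed point.
Sat(AG ¬r) = {s8}
Sat(EX (AG ¬r)) = {s : some successor in {s8}} = {s2, s8}
s8 ∈ Sat(EX (AG ¬r)) = {s2, s8}, so the formula holds at s8.

Yes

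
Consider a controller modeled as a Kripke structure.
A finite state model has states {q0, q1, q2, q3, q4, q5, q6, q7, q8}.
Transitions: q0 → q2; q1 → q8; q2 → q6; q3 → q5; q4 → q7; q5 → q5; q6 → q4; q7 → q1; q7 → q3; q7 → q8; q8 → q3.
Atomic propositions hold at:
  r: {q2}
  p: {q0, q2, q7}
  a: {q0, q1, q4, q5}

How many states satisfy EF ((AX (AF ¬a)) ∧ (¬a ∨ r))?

Sat(¬a) = {q2, q3, q6, q7, q8}
AF ¬a: least fixpoint, start Z0 = {q2, q3, q6, q7, q8}, add states with every successor in Z. Z1 = {q0, q1, q2, q3, q4, q6, q7, q8}; fixed.
Sat(AF ¬a) = {q0, q1, q2, q3, q4, q6, q7, q8}
Sat(AX (AF ¬a)) = {s : every successor in {q0, q1, q2, q3, q4, q6, q7, q8}} = {q0, q1, q2, q4, q6, q7, q8}
Sat(¬a ∨ r) = {q2, q3, q6, q7, q8}
Sat((AX (AF ¬a)) ∧ (¬a ∨ r)) = {q2, q6, q7, q8}
EF ((AX (AF ¬a)) ∧ (¬a ∨ r)): least fixpoint, start Z0 = {q2, q6, q7, q8}, add states with some successor in Z. Z1 = {q0, q1, q2, q4, q6, q7, q8}; fixed.
Sat(EF ((AX (AF ¬a)) ∧ (¬a ∨ r))) = {q0, q1, q2, q4, q6, q7, q8}
|Sat(EF ((AX (AF ¬a)) ∧ (¬a ∨ r)))| = |{q0, q1, q2, q4, q6, q7, q8}| = 7.

7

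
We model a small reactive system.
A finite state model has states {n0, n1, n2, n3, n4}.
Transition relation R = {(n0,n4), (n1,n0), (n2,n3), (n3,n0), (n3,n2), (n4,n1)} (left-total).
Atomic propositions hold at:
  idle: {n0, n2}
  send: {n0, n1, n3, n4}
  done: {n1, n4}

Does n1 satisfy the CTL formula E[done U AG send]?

AG send: greatest fixpoint, start Z0 = {n0, n1, n3, n4}, keep only states in Sat with every successor in Z. Z1 = {n0, n1, n4}; fixed.
Sat(AG send) = {n0, n1, n4}
E[done U AG send]: least fixpoint, start Z0 = Sat(AG send) = {n0, n1, n4}, add states in Sat(done) with some successor in Z. Already a fixed point.
Sat(E[done U AG send]) = {n0, n1, n4}
n1 ∈ Sat(E[done U AG send]) = {n0, n1, n4}, so the formula holds at n1.

Yes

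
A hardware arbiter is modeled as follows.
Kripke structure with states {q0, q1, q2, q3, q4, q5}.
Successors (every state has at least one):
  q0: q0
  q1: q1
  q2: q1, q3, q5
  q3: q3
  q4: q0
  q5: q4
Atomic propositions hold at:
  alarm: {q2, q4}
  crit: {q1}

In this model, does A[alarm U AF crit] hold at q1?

AF crit: least fixpoint, start Z0 = {q1}, add states with every successor in Z. Already a fixed point.
Sat(AF crit) = {q1}
A[alarm U AF crit]: least fixpoint, start Z0 = Sat(AF crit) = {q1}, add states in Sat(alarm) with every successor in Z. Already a fixed point.
Sat(A[alarm U AF crit]) = {q1}
q1 ∈ Sat(A[alarm U AF crit]) = {q1}, so the formula holds at q1.

Yes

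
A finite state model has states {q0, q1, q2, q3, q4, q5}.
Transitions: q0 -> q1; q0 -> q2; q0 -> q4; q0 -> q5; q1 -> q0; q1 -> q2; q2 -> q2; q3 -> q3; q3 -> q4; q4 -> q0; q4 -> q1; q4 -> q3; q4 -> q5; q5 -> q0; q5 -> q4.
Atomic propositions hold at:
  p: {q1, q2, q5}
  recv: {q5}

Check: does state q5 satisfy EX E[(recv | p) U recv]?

No

Sat(recv | p) = {q1, q2, q5}
E[(recv | p) U recv]: least fixpoint, start Z0 = Sat(recv) = {q5}, add states in Sat(recv | p) with some successor in Z. Already a fixed point.
Sat(E[(recv | p) U recv]) = {q5}
Sat(EX E[(recv | p) U recv]) = {s : some successor in {q5}} = {q0, q4}
q5 ∉ Sat(EX E[(recv | p) U recv]) = {q0, q4}, so the formula does not hold at q5.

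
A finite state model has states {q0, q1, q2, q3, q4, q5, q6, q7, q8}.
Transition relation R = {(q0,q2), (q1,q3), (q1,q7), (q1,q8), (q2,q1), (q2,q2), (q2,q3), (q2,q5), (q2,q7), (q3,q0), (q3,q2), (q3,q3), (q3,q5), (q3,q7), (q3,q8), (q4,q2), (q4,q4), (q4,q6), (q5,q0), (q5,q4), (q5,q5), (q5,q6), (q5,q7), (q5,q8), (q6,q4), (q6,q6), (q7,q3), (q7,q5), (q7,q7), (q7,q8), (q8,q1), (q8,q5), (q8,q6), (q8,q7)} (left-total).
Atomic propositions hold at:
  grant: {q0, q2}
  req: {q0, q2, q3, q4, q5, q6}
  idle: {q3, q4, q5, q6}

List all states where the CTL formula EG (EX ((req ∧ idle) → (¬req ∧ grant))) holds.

{q0, q1, q2, q3, q4, q5, q7, q8}

Sat(req ∧ idle) = {q3, q4, q5, q6}
Sat(¬req) = {q1, q7, q8}
Sat(¬req ∧ grant) = ∅
Sat((req ∧ idle) → (¬req ∧ grant)) = {q0, q1, q2, q7, q8}
Sat(EX ((req ∧ idle) → (¬req ∧ grant))) = {s : some successor in {q0, q1, q2, q7, q8}} = {q0, q1, q2, q3, q4, q5, q7, q8}
EG (EX ((req ∧ idle) → (¬req ∧ grant))): greatest fixpoint, start Z0 = {q0, q1, q2, q3, q4, q5, q7, q8}, keep only states in Sat with some successor in Z. Already a fixed point.
Sat(EG (EX ((req ∧ idle) → (¬req ∧ grant)))) = {q0, q1, q2, q3, q4, q5, q7, q8}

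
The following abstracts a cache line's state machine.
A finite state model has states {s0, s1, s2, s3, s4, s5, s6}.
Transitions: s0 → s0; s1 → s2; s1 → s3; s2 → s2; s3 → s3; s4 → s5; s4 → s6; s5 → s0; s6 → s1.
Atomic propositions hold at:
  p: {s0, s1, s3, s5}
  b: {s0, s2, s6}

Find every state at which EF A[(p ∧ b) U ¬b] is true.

Sat(p ∧ b) = {s0}
Sat(¬b) = {s1, s3, s4, s5}
A[(p ∧ b) U ¬b]: least fixpoint, start Z0 = Sat(¬b) = {s1, s3, s4, s5}, add states in Sat(p ∧ b) with every successor in Z. Already a fixed point.
Sat(A[(p ∧ b) U ¬b]) = {s1, s3, s4, s5}
EF A[(p ∧ b) U ¬b]: least fixpoint, start Z0 = {s1, s3, s4, s5}, add states with some successor in Z. Z1 = {s1, s3, s4, s5, s6}; fixed.
Sat(EF A[(p ∧ b) U ¬b]) = {s1, s3, s4, s5, s6}

{s1, s3, s4, s5, s6}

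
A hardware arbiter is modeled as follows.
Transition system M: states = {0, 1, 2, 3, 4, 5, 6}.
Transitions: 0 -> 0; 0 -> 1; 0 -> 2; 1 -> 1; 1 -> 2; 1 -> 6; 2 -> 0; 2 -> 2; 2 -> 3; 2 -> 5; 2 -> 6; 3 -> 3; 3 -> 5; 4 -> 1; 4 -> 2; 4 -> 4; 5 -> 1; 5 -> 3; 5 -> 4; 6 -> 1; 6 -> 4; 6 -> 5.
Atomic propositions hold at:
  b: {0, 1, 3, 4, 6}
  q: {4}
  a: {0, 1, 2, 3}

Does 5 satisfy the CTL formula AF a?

AF a: least fixpoint, start Z0 = {0, 1, 2, 3}, add states with every successor in Z. Already a fixed point.
Sat(AF a) = {0, 1, 2, 3}
5 ∉ Sat(AF a) = {0, 1, 2, 3}, so the formula does not hold at 5.

No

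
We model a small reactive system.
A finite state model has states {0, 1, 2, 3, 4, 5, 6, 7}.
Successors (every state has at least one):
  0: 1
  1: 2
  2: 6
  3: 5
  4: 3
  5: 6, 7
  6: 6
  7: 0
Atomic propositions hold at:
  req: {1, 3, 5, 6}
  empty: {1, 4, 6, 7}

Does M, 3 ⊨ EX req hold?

Yes

Sat(EX req) = {s : some successor in {1, 3, 5, 6}} = {0, 2, 3, 4, 5, 6}
3 ∈ Sat(EX req) = {0, 2, 3, 4, 5, 6}, so the formula holds at 3.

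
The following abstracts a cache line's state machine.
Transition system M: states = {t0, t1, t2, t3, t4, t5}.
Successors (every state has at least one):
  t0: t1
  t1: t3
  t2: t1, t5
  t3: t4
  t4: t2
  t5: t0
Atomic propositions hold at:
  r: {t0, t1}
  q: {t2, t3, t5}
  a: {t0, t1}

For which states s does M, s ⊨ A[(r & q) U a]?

{t0, t1}

Sat(r & q) = ∅
A[(r & q) U a]: least fixpoint, start Z0 = Sat(a) = {t0, t1}, add states in Sat(r & q) with every successor in Z. Already a fixed point.
Sat(A[(r & q) U a]) = {t0, t1}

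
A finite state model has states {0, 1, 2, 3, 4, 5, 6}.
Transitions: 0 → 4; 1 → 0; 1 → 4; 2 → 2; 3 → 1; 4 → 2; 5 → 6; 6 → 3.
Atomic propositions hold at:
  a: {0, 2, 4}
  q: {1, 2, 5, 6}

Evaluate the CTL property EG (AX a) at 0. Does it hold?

Sat(AX a) = {s : every successor in {0, 2, 4}} = {0, 1, 2, 4}
EG (AX a): greatest fixpoint, start Z0 = {0, 1, 2, 4}, keep only states in Sat with some successor in Z. Already a fixed point.
Sat(EG (AX a)) = {0, 1, 2, 4}
0 ∈ Sat(EG (AX a)) = {0, 1, 2, 4}, so the formula holds at 0.

Yes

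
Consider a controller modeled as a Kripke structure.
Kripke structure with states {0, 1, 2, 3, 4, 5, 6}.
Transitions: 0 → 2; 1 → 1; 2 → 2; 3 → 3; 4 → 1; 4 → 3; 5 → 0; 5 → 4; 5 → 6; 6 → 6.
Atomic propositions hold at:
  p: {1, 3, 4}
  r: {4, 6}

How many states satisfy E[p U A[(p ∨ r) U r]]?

Sat(p ∨ r) = {1, 3, 4, 6}
A[(p ∨ r) U r]: least fixpoint, start Z0 = Sat(r) = {4, 6}, add states in Sat(p ∨ r) with every successor in Z. Already a fixed point.
Sat(A[(p ∨ r) U r]) = {4, 6}
E[p U A[(p ∨ r) U r]]: least fixpoint, start Z0 = Sat(A[(p ∨ r) U r]) = {4, 6}, add states in Sat(p) with some successor in Z. Already a fixed point.
Sat(E[p U A[(p ∨ r) U r]]) = {4, 6}
|Sat(E[p U A[(p ∨ r) U r]])| = |{4, 6}| = 2.

2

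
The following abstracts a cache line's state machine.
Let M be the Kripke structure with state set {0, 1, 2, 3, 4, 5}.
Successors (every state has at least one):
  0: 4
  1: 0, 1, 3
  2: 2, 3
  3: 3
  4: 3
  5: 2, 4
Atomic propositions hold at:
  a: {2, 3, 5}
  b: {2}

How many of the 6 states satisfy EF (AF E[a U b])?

E[a U b]: least fixpoint, start Z0 = Sat(b) = {2}, add states in Sat(a) with some successor in Z. Z1 = {2, 5}; fixed.
Sat(E[a U b]) = {2, 5}
AF E[a U b]: least fixpoint, start Z0 = {2, 5}, add states with every successor in Z. Already a fixed point.
Sat(AF E[a U b]) = {2, 5}
EF (AF E[a U b]): least fixpoint, start Z0 = {2, 5}, add states with some successor in Z. Already a fixed point.
Sat(EF (AF E[a U b])) = {2, 5}
|Sat(EF (AF E[a U b]))| = |{2, 5}| = 2.

2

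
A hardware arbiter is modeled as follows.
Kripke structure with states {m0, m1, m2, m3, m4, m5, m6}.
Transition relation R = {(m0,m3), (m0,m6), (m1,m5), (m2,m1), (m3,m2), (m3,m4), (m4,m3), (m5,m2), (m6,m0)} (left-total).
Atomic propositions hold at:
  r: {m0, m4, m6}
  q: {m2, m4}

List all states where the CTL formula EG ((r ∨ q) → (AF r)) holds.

Sat(r ∨ q) = {m0, m2, m4, m6}
AF r: least fixpoint, start Z0 = {m0, m4, m6}, add states with every successor in Z. Already a fixed point.
Sat(AF r) = {m0, m4, m6}
Sat((r ∨ q) → (AF r)) = {m0, m1, m3, m4, m5, m6}
EG ((r ∨ q) → (AF r)): greatest fixpoint, start Z0 = {m0, m1, m3, m4, m5, m6}, keep only states in Sat with some successor in Z. Z1 = {m0, m1, m3, m4, m6}; Z2 = {m0, m3, m4, m6}; fixed.
Sat(EG ((r ∨ q) → (AF r))) = {m0, m3, m4, m6}

{m0, m3, m4, m6}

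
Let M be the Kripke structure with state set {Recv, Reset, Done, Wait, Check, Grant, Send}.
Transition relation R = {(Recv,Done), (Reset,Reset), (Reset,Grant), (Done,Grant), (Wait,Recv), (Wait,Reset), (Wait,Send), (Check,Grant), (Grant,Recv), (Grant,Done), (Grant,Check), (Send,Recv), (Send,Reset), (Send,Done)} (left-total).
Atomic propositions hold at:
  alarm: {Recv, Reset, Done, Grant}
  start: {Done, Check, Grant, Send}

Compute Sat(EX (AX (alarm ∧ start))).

{Recv, Wait, Grant, Send}

Sat(alarm ∧ start) = {Done, Grant}
Sat(AX (alarm ∧ start)) = {s : every successor in {Done, Grant}} = {Recv, Done, Check}
Sat(EX (AX (alarm ∧ start))) = {s : some successor in {Recv, Done, Check}} = {Recv, Wait, Grant, Send}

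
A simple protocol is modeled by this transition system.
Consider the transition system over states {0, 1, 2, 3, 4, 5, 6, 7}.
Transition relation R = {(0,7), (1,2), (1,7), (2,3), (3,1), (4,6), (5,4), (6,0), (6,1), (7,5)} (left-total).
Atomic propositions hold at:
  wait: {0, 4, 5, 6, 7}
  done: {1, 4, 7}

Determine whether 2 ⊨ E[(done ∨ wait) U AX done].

No

Sat(done ∨ wait) = {0, 1, 4, 5, 6, 7}
Sat(AX done) = {s : every successor in {1, 4, 7}} = {0, 3, 5}
E[(done ∨ wait) U AX done]: least fixpoint, start Z0 = Sat(AX done) = {0, 3, 5}, add states in Sat(done ∨ wait) with some successor in Z. Z1 = {0, 3, 5, 6, 7}; Z2 = {0, 1, 3, 4, 5, 6, 7}; fixed.
Sat(E[(done ∨ wait) U AX done]) = {0, 1, 3, 4, 5, 6, 7}
2 ∉ Sat(E[(done ∨ wait) U AX done]) = {0, 1, 3, 4, 5, 6, 7}, so the formula does not hold at 2.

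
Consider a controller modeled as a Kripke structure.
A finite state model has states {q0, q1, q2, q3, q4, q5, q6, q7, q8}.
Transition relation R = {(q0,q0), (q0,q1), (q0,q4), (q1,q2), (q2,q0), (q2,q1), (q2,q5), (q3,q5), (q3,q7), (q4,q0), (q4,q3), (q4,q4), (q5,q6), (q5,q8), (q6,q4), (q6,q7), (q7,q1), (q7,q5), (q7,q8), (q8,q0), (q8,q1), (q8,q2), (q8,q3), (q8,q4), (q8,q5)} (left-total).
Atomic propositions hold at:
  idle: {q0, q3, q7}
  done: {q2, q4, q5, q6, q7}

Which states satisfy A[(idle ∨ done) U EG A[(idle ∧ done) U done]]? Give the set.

Sat(idle ∨ done) = {q0, q2, q3, q4, q5, q6, q7}
Sat(idle ∧ done) = {q7}
A[(idle ∧ done) U done]: least fixpoint, start Z0 = Sat(done) = {q2, q4, q5, q6, q7}, add states in Sat(idle ∧ done) with every successor in Z. Already a fixed point.
Sat(A[(idle ∧ done) U done]) = {q2, q4, q5, q6, q7}
EG A[(idle ∧ done) U done]: greatest fixpoint, start Z0 = {q2, q4, q5, q6, q7}, keep only states in Sat with some successor in Z. Already a fixed point.
Sat(EG A[(idle ∧ done) U done]) = {q2, q4, q5, q6, q7}
A[(idle ∨ done) U EG A[(idle ∧ done) U done]]: least fixpoint, start Z0 = Sat(EG A[(idle ∧ done) U done]) = {q2, q4, q5, q6, q7}, add states in Sat(idle ∨ done) with every successor in Z. Z1 = {q2, q3, q4, q5, q6, q7}; fixed.
Sat(A[(idle ∨ done) U EG A[(idle ∧ done) U done]]) = {q2, q3, q4, q5, q6, q7}

{q2, q3, q4, q5, q6, q7}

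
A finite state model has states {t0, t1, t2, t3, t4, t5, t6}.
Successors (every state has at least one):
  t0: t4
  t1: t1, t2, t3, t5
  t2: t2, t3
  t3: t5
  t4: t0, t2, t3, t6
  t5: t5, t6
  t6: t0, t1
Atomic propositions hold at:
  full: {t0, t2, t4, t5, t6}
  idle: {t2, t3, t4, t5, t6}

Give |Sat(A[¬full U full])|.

6

Sat(¬full) = {t1, t3}
A[¬full U full]: least fixpoint, start Z0 = Sat(full) = {t0, t2, t4, t5, t6}, add states in Sat(¬full) with every successor in Z. Z1 = {t0, t2, t3, t4, t5, t6}; fixed.
Sat(A[¬full U full]) = {t0, t2, t3, t4, t5, t6}
|Sat(A[¬full U full])| = |{t0, t2, t3, t4, t5, t6}| = 6.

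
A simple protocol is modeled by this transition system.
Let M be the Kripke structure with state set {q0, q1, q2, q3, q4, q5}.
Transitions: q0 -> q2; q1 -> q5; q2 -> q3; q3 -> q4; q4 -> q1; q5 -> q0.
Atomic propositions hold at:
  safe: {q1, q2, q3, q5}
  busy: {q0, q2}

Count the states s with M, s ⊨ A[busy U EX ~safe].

4

Sat(~safe) = {q0, q4}
Sat(EX ~safe) = {s : some successor in {q0, q4}} = {q3, q5}
A[busy U EX ~safe]: least fixpoint, start Z0 = Sat(EX ~safe) = {q3, q5}, add states in Sat(busy) with every successor in Z. Z1 = {q2, q3, q5}; Z2 = {q0, q2, q3, q5}; fixed.
Sat(A[busy U EX ~safe]) = {q0, q2, q3, q5}
|Sat(A[busy U EX ~safe])| = |{q0, q2, q3, q5}| = 4.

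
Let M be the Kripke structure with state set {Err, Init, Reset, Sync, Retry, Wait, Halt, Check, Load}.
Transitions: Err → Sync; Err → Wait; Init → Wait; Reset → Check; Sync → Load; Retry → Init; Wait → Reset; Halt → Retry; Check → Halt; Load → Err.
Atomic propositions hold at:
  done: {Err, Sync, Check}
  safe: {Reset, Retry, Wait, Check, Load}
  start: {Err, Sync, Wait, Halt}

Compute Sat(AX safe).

Sat(AX safe) = {s : every successor in {Reset, Retry, Wait, Check, Load}} = {Init, Reset, Sync, Wait, Halt}

{Init, Reset, Sync, Wait, Halt}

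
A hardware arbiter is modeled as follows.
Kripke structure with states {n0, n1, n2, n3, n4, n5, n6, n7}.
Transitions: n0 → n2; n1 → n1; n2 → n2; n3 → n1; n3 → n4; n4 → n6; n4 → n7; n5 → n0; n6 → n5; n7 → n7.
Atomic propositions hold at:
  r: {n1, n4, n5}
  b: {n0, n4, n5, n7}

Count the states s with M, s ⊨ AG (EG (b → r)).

Sat(b → r) = {n1, n2, n3, n4, n5, n6}
EG (b → r): greatest fixpoint, start Z0 = {n1, n2, n3, n4, n5, n6}, keep only states in Sat with some successor in Z. Z1 = {n1, n2, n3, n4, n6}; Z2 = {n1, n2, n3, n4}; Z3 = {n1, n2, n3}; fixed.
Sat(EG (b → r)) = {n1, n2, n3}
AG (EG (b → r)): greatest fixpoint, start Z0 = {n1, n2, n3}, keep only states in Sat with every successor in Z. Z1 = {n1, n2}; fixed.
Sat(AG (EG (b → r))) = {n1, n2}
|Sat(AG (EG (b → r)))| = |{n1, n2}| = 2.

2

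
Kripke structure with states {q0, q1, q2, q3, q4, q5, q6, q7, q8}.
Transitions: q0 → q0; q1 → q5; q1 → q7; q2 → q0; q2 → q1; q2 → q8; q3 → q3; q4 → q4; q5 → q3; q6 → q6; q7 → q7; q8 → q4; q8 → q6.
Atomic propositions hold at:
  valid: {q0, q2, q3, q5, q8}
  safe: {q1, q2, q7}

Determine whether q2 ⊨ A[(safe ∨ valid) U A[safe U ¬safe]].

Sat(safe ∨ valid) = {q0, q1, q2, q3, q5, q7, q8}
Sat(¬safe) = {q0, q3, q4, q5, q6, q8}
A[safe U ¬safe]: least fixpoint, start Z0 = Sat(¬safe) = {q0, q3, q4, q5, q6, q8}, add states in Sat(safe) with every successor in Z. Already a fixed point.
Sat(A[safe U ¬safe]) = {q0, q3, q4, q5, q6, q8}
A[(safe ∨ valid) U A[safe U ¬safe]]: least fixpoint, start Z0 = Sat(A[safe U ¬safe]) = {q0, q3, q4, q5, q6, q8}, add states in Sat(safe ∨ valid) with every successor in Z. Already a fixed point.
Sat(A[(safe ∨ valid) U A[safe U ¬safe]]) = {q0, q3, q4, q5, q6, q8}
q2 ∉ Sat(A[(safe ∨ valid) U A[safe U ¬safe]]) = {q0, q3, q4, q5, q6, q8}, so the formula does not hold at q2.

No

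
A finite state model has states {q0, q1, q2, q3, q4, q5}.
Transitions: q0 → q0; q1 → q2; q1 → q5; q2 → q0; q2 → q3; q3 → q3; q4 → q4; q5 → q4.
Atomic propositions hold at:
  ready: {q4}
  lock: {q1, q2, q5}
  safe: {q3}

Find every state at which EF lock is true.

{q1, q2, q5}

EF lock: least fixpoint, start Z0 = {q1, q2, q5}, add states with some successor in Z. Already a fixed point.
Sat(EF lock) = {q1, q2, q5}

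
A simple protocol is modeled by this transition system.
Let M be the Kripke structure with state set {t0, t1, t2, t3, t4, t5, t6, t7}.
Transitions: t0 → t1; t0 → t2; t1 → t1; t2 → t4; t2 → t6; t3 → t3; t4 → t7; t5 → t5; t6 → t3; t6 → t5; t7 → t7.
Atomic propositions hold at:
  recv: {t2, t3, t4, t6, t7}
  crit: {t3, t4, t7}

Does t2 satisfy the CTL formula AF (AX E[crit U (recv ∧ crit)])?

Sat(recv ∧ crit) = {t3, t4, t7}
E[crit U (recv ∧ crit)]: least fixpoint, start Z0 = Sat((recv ∧ crit)) = {t3, t4, t7}, add states in Sat(crit) with some successor in Z. Already a fixed point.
Sat(E[crit U (recv ∧ crit)]) = {t3, t4, t7}
Sat(AX E[crit U (recv ∧ crit)]) = {s : every successor in {t3, t4, t7}} = {t3, t4, t7}
AF (AX E[crit U (recv ∧ crit)]): least fixpoint, start Z0 = {t3, t4, t7}, add states with every successor in Z. Already a fixed point.
Sat(AF (AX E[crit U (recv ∧ crit)])) = {t3, t4, t7}
t2 ∉ Sat(AF (AX E[crit U (recv ∧ crit)])) = {t3, t4, t7}, so the formula does not hold at t2.

No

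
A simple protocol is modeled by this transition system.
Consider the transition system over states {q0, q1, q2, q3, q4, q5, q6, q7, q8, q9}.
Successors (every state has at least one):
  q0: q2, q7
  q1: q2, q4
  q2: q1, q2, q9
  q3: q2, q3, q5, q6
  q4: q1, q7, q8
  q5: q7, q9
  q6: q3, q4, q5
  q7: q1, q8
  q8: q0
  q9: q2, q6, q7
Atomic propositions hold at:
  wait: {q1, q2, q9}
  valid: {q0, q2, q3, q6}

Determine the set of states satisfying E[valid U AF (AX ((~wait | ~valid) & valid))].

{q8}

Sat(~wait) = {q0, q3, q4, q5, q6, q7, q8}
Sat(~valid) = {q1, q4, q5, q7, q8, q9}
Sat(~wait | ~valid) = {q0, q1, q3, q4, q5, q6, q7, q8, q9}
Sat((~wait | ~valid) & valid) = {q0, q3, q6}
Sat(AX ((~wait | ~valid) & valid)) = {s : every successor in {q0, q3, q6}} = {q8}
AF (AX ((~wait | ~valid) & valid)): least fixpoint, start Z0 = {q8}, add states with every successor in Z. Already a fixed point.
Sat(AF (AX ((~wait | ~valid) & valid))) = {q8}
E[valid U AF (AX ((~wait | ~valid) & valid))]: least fixpoint, start Z0 = Sat(AF (AX ((~wait | ~valid) & valid))) = {q8}, add states in Sat(valid) with some successor in Z. Already a fixed point.
Sat(E[valid U AF (AX ((~wait | ~valid) & valid))]) = {q8}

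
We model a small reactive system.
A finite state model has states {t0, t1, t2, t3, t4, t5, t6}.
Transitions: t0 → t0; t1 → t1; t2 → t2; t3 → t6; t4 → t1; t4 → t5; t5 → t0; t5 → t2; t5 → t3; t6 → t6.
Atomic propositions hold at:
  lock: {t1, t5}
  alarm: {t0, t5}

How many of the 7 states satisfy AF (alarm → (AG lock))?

AG lock: greatest fixpoint, start Z0 = {t1, t5}, keep only states in Sat with every successor in Z. Z1 = {t1}; fixed.
Sat(AG lock) = {t1}
Sat(alarm → (AG lock)) = {t1, t2, t3, t4, t6}
AF (alarm → (AG lock)): least fixpoint, start Z0 = {t1, t2, t3, t4, t6}, add states with every successor in Z. Already a fixed point.
Sat(AF (alarm → (AG lock))) = {t1, t2, t3, t4, t6}
|Sat(AF (alarm → (AG lock)))| = |{t1, t2, t3, t4, t6}| = 5.

5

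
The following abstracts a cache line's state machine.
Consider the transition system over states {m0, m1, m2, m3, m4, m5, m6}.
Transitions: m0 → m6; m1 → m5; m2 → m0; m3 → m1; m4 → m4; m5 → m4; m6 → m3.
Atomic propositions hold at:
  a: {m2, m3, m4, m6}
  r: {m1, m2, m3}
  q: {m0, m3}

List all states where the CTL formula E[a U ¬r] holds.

{m0, m2, m4, m5, m6}

Sat(¬r) = {m0, m4, m5, m6}
E[a U ¬r]: least fixpoint, start Z0 = Sat(¬r) = {m0, m4, m5, m6}, add states in Sat(a) with some successor in Z. Z1 = {m0, m2, m4, m5, m6}; fixed.
Sat(E[a U ¬r]) = {m0, m2, m4, m5, m6}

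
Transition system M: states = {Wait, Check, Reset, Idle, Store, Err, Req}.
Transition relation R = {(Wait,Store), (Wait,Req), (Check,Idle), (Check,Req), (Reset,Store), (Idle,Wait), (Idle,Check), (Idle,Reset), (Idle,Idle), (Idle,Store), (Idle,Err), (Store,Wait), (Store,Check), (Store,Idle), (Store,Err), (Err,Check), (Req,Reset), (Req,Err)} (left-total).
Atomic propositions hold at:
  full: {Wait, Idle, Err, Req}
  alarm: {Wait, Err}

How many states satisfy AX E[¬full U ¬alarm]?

4

Sat(¬full) = {Check, Reset, Store}
Sat(¬alarm) = {Check, Reset, Idle, Store, Req}
E[¬full U ¬alarm]: least fixpoint, start Z0 = Sat(¬alarm) = {Check, Reset, Idle, Store, Req}, add states in Sat(¬full) with some successor in Z. Already a fixed point.
Sat(E[¬full U ¬alarm]) = {Check, Reset, Idle, Store, Req}
Sat(AX E[¬full U ¬alarm]) = {s : every successor in {Check, Reset, Idle, Store, Req}} = {Wait, Check, Reset, Err}
|Sat(AX E[¬full U ¬alarm])| = |{Wait, Check, Reset, Err}| = 4.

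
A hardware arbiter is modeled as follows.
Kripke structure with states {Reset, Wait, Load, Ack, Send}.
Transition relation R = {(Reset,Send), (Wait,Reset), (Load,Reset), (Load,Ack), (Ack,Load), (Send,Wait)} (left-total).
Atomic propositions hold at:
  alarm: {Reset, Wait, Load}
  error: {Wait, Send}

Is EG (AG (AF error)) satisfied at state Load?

No

AF error: least fixpoint, start Z0 = {Wait, Send}, add states with every successor in Z. Z1 = {Reset, Wait, Send}; fixed.
Sat(AF error) = {Reset, Wait, Send}
AG (AF error): greatest fixpoint, start Z0 = {Reset, Wait, Send}, keep only states in Sat with every successor in Z. Already a fixed point.
Sat(AG (AF error)) = {Reset, Wait, Send}
EG (AG (AF error)): greatest fixpoint, start Z0 = {Reset, Wait, Send}, keep only states in Sat with some successor in Z. Already a fixed point.
Sat(EG (AG (AF error))) = {Reset, Wait, Send}
Load ∉ Sat(EG (AG (AF error))) = {Reset, Wait, Send}, so the formula does not hold at Load.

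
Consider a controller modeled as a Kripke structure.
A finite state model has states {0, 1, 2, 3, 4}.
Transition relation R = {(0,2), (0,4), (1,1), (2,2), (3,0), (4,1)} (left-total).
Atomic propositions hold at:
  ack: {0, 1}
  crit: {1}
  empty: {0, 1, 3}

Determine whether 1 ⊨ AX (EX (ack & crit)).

Yes

Sat(ack & crit) = {1}
Sat(EX (ack & crit)) = {s : some successor in {1}} = {1, 4}
Sat(AX (EX (ack & crit))) = {s : every successor in {1, 4}} = {1, 4}
1 ∈ Sat(AX (EX (ack & crit))) = {1, 4}, so the formula holds at 1.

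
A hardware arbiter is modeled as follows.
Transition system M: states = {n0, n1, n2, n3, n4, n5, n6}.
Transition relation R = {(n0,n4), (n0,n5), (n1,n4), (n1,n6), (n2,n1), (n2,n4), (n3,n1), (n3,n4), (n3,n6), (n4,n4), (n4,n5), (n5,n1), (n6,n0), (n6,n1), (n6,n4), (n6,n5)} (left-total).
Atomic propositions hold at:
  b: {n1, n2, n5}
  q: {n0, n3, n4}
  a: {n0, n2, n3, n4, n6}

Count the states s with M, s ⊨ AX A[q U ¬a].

1

Sat(¬a) = {n1, n5}
A[q U ¬a]: least fixpoint, start Z0 = Sat(¬a) = {n1, n5}, add states in Sat(q) with every successor in Z. Already a fixed point.
Sat(A[q U ¬a]) = {n1, n5}
Sat(AX A[q U ¬a]) = {s : every successor in {n1, n5}} = {n5}
|Sat(AX A[q U ¬a])| = |{n5}| = 1.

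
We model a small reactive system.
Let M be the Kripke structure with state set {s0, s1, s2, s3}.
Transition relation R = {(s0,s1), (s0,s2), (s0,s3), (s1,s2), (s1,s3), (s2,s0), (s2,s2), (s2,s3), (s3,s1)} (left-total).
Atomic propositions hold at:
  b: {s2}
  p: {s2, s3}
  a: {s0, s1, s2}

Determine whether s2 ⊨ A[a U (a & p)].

Sat(a & p) = {s2}
A[a U (a & p)]: least fixpoint, start Z0 = Sat((a & p)) = {s2}, add states in Sat(a) with every successor in Z. Already a fixed point.
Sat(A[a U (a & p)]) = {s2}
s2 ∈ Sat(A[a U (a & p)]) = {s2}, so the formula holds at s2.

Yes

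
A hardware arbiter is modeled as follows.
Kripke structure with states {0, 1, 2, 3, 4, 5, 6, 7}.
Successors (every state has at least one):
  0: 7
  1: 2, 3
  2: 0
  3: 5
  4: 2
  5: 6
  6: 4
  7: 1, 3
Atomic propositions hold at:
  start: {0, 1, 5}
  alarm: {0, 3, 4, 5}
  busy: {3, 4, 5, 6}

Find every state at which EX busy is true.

Sat(EX busy) = {s : some successor in {3, 4, 5, 6}} = {1, 3, 5, 6, 7}

{1, 3, 5, 6, 7}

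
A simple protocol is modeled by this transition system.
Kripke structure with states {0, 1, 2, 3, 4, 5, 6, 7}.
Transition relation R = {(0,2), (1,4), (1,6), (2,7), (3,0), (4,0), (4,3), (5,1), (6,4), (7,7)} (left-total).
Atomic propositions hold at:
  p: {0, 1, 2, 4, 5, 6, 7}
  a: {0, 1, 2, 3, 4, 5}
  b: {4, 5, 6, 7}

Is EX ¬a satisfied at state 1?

Sat(¬a) = {6, 7}
Sat(EX ¬a) = {s : some successor in {6, 7}} = {1, 2, 7}
1 ∈ Sat(EX ¬a) = {1, 2, 7}, so the formula holds at 1.

Yes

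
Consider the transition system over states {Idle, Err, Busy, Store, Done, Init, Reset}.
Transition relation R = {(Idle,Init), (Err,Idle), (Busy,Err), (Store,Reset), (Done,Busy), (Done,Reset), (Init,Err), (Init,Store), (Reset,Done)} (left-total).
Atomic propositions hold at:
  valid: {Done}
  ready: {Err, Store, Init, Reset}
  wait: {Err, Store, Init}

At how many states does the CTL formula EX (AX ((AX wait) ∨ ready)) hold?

6

Sat(AX wait) = {s : every successor in {Err, Store, Init}} = {Idle, Busy, Init}
Sat((AX wait) ∨ ready) = {Idle, Err, Busy, Store, Init, Reset}
Sat(AX ((AX wait) ∨ ready)) = {s : every successor in {Idle, Err, Busy, Store, Init, Reset}} = {Idle, Err, Busy, Store, Done, Init}
Sat(EX (AX ((AX wait) ∨ ready))) = {s : some successor in {Idle, Err, Busy, Store, Done, Init}} = {Idle, Err, Busy, Done, Init, Reset}
|Sat(EX (AX ((AX wait) ∨ ready)))| = |{Idle, Err, Busy, Done, Init, Reset}| = 6.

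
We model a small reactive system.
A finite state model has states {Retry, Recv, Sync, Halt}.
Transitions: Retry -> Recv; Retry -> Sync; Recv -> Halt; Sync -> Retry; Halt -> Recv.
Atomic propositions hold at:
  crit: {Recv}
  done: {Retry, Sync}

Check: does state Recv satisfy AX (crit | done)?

Sat(crit | done) = {Retry, Recv, Sync}
Sat(AX (crit | done)) = {s : every successor in {Retry, Recv, Sync}} = {Retry, Sync, Halt}
Recv ∉ Sat(AX (crit | done)) = {Retry, Sync, Halt}, so the formula does not hold at Recv.

No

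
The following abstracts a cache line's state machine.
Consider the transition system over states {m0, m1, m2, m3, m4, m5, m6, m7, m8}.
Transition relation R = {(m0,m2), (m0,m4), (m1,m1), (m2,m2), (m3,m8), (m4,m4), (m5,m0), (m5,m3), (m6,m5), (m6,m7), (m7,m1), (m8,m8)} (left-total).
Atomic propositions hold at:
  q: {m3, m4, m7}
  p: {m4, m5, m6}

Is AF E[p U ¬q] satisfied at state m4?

No

Sat(¬q) = {m0, m1, m2, m5, m6, m8}
E[p U ¬q]: least fixpoint, start Z0 = Sat(¬q) = {m0, m1, m2, m5, m6, m8}, add states in Sat(p) with some successor in Z. Already a fixed point.
Sat(E[p U ¬q]) = {m0, m1, m2, m5, m6, m8}
AF E[p U ¬q]: least fixpoint, start Z0 = {m0, m1, m2, m5, m6, m8}, add states with every successor in Z. Z1 = {m0, m1, m2, m3, m5, m6, m7, m8}; fixed.
Sat(AF E[p U ¬q]) = {m0, m1, m2, m3, m5, m6, m7, m8}
m4 ∉ Sat(AF E[p U ¬q]) = {m0, m1, m2, m3, m5, m6, m7, m8}, so the formula does not hold at m4.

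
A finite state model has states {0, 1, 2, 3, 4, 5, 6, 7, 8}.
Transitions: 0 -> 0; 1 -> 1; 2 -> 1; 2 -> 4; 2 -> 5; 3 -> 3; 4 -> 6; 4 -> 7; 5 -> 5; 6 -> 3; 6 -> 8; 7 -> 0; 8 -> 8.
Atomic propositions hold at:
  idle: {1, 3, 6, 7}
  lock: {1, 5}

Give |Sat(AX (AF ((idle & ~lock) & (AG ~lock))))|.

2

Sat(~lock) = {0, 2, 3, 4, 6, 7, 8}
Sat(idle & ~lock) = {3, 6, 7}
AG ~lock: greatest fixpoint, start Z0 = {0, 2, 3, 4, 6, 7, 8}, keep only states in Sat with every successor in Z. Z1 = {0, 3, 4, 6, 7, 8}; fixed.
Sat(AG ~lock) = {0, 3, 4, 6, 7, 8}
Sat((idle & ~lock) & (AG ~lock)) = {3, 6, 7}
AF ((idle & ~lock) & (AG ~lock)): least fixpoint, start Z0 = {3, 6, 7}, add states with every successor in Z. Z1 = {3, 4, 6, 7}; fixed.
Sat(AF ((idle & ~lock) & (AG ~lock))) = {3, 4, 6, 7}
Sat(AX (AF ((idle & ~lock) & (AG ~lock)))) = {s : every successor in {3, 4, 6, 7}} = {3, 4}
|Sat(AX (AF ((idle & ~lock) & (AG ~lock))))| = |{3, 4}| = 2.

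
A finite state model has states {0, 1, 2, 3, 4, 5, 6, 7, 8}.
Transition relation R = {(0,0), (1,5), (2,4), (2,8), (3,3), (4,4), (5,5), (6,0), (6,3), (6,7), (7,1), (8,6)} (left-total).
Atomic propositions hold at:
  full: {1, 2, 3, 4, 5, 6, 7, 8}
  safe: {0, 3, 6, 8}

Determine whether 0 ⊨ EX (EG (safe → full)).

Sat(safe → full) = {1, 2, 3, 4, 5, 6, 7, 8}
EG (safe → full): greatest fixpoint, start Z0 = {1, 2, 3, 4, 5, 6, 7, 8}, keep only states in Sat with some successor in Z. Already a fixed point.
Sat(EG (safe → full)) = {1, 2, 3, 4, 5, 6, 7, 8}
Sat(EX (EG (safe → full))) = {s : some successor in {1, 2, 3, 4, 5, 6, 7, 8}} = {1, 2, 3, 4, 5, 6, 7, 8}
0 ∉ Sat(EX (EG (safe → full))) = {1, 2, 3, 4, 5, 6, 7, 8}, so the formula does not hold at 0.

No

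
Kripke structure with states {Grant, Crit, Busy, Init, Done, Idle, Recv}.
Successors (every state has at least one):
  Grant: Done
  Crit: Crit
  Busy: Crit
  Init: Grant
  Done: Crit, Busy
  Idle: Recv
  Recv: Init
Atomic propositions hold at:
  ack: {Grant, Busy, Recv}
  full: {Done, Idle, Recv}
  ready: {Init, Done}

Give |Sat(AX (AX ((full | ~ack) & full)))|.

Sat(~ack) = {Crit, Init, Done, Idle}
Sat(full | ~ack) = {Crit, Init, Done, Idle, Recv}
Sat((full | ~ack) & full) = {Done, Idle, Recv}
Sat(AX ((full | ~ack) & full)) = {s : every successor in {Done, Idle, Recv}} = {Grant, Idle}
Sat(AX (AX ((full | ~ack) & full))) = {s : every successor in {Grant, Idle}} = {Init}
|Sat(AX (AX ((full | ~ack) & full)))| = |{Init}| = 1.

1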